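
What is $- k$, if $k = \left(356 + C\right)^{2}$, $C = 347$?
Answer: $-494209$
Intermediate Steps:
$k = 494209$ ($k = \left(356 + 347\right)^{2} = 703^{2} = 494209$)
$- k = \left(-1\right) 494209 = -494209$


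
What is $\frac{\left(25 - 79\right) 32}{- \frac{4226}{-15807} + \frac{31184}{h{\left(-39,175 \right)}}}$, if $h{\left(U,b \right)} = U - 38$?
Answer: $\frac{95600736}{22390913} \approx 4.2696$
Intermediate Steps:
$h{\left(U,b \right)} = -38 + U$
$\frac{\left(25 - 79\right) 32}{- \frac{4226}{-15807} + \frac{31184}{h{\left(-39,175 \right)}}} = \frac{\left(25 - 79\right) 32}{- \frac{4226}{-15807} + \frac{31184}{-38 - 39}} = \frac{\left(-54\right) 32}{\left(-4226\right) \left(- \frac{1}{15807}\right) + \frac{31184}{-77}} = - \frac{1728}{\frac{4226}{15807} + 31184 \left(- \frac{1}{77}\right)} = - \frac{1728}{\frac{4226}{15807} - \frac{31184}{77}} = - \frac{1728}{- \frac{44781826}{110649}} = \left(-1728\right) \left(- \frac{110649}{44781826}\right) = \frac{95600736}{22390913}$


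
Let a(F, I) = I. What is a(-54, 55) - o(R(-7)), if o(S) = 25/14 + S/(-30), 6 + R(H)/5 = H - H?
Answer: 731/14 ≈ 52.214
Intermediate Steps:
R(H) = -30 (R(H) = -30 + 5*(H - H) = -30 + 5*0 = -30 + 0 = -30)
o(S) = 25/14 - S/30 (o(S) = 25*(1/14) + S*(-1/30) = 25/14 - S/30)
a(-54, 55) - o(R(-7)) = 55 - (25/14 - 1/30*(-30)) = 55 - (25/14 + 1) = 55 - 1*39/14 = 55 - 39/14 = 731/14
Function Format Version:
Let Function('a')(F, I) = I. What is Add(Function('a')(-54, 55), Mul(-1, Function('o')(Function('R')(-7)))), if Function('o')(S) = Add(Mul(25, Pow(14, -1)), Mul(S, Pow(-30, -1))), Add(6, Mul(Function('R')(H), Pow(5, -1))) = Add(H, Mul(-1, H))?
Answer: Rational(731, 14) ≈ 52.214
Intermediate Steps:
Function('R')(H) = -30 (Function('R')(H) = Add(-30, Mul(5, Add(H, Mul(-1, H)))) = Add(-30, Mul(5, 0)) = Add(-30, 0) = -30)
Function('o')(S) = Add(Rational(25, 14), Mul(Rational(-1, 30), S)) (Function('o')(S) = Add(Mul(25, Rational(1, 14)), Mul(S, Rational(-1, 30))) = Add(Rational(25, 14), Mul(Rational(-1, 30), S)))
Add(Function('a')(-54, 55), Mul(-1, Function('o')(Function('R')(-7)))) = Add(55, Mul(-1, Add(Rational(25, 14), Mul(Rational(-1, 30), -30)))) = Add(55, Mul(-1, Add(Rational(25, 14), 1))) = Add(55, Mul(-1, Rational(39, 14))) = Add(55, Rational(-39, 14)) = Rational(731, 14)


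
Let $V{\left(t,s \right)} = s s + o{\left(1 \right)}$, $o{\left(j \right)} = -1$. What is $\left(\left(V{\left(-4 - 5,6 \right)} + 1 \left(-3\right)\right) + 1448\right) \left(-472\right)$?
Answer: $-698560$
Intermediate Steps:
$V{\left(t,s \right)} = -1 + s^{2}$ ($V{\left(t,s \right)} = s s - 1 = s^{2} - 1 = -1 + s^{2}$)
$\left(\left(V{\left(-4 - 5,6 \right)} + 1 \left(-3\right)\right) + 1448\right) \left(-472\right) = \left(\left(\left(-1 + 6^{2}\right) + 1 \left(-3\right)\right) + 1448\right) \left(-472\right) = \left(\left(\left(-1 + 36\right) - 3\right) + 1448\right) \left(-472\right) = \left(\left(35 - 3\right) + 1448\right) \left(-472\right) = \left(32 + 1448\right) \left(-472\right) = 1480 \left(-472\right) = -698560$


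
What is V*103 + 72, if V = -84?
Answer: -8580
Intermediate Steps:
V*103 + 72 = -84*103 + 72 = -8652 + 72 = -8580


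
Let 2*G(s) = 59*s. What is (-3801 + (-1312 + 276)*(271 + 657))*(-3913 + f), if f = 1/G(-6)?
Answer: 668505683818/177 ≈ 3.7769e+9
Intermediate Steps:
G(s) = 59*s/2 (G(s) = (59*s)/2 = 59*s/2)
f = -1/177 (f = 1/((59/2)*(-6)) = 1/(-177) = -1/177 ≈ -0.0056497)
(-3801 + (-1312 + 276)*(271 + 657))*(-3913 + f) = (-3801 + (-1312 + 276)*(271 + 657))*(-3913 - 1/177) = (-3801 - 1036*928)*(-692602/177) = (-3801 - 961408)*(-692602/177) = -965209*(-692602/177) = 668505683818/177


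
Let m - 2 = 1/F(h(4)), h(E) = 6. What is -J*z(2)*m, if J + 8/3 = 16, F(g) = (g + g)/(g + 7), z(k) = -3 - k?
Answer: 1850/9 ≈ 205.56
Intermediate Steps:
F(g) = 2*g/(7 + g) (F(g) = (2*g)/(7 + g) = 2*g/(7 + g))
J = 40/3 (J = -8/3 + 16 = 40/3 ≈ 13.333)
m = 37/12 (m = 2 + 1/(2*6/(7 + 6)) = 2 + 1/(2*6/13) = 2 + 1/(2*6*(1/13)) = 2 + 1/(12/13) = 2 + 13/12 = 37/12 ≈ 3.0833)
-J*z(2)*m = -40*(-3 - 1*2)/3*37/12 = -40*(-3 - 2)/3*37/12 = -(40/3)*(-5)*37/12 = -(-200)*37/(3*12) = -1*(-1850/9) = 1850/9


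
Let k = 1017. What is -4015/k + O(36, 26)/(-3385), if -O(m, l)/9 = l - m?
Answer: -2736461/688509 ≈ -3.9745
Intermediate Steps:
O(m, l) = -9*l + 9*m (O(m, l) = -9*(l - m) = -9*l + 9*m)
-4015/k + O(36, 26)/(-3385) = -4015/1017 + (-9*26 + 9*36)/(-3385) = -4015*1/1017 + (-234 + 324)*(-1/3385) = -4015/1017 + 90*(-1/3385) = -4015/1017 - 18/677 = -2736461/688509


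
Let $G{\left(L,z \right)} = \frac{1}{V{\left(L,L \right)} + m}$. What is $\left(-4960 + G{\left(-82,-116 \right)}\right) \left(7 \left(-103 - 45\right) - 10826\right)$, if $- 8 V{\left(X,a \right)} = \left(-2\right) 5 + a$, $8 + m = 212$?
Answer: $\frac{25358085396}{431} \approx 5.8835 \cdot 10^{7}$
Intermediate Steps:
$m = 204$ ($m = -8 + 212 = 204$)
$V{\left(X,a \right)} = \frac{5}{4} - \frac{a}{8}$ ($V{\left(X,a \right)} = - \frac{\left(-2\right) 5 + a}{8} = - \frac{-10 + a}{8} = \frac{5}{4} - \frac{a}{8}$)
$G{\left(L,z \right)} = \frac{1}{\frac{821}{4} - \frac{L}{8}}$ ($G{\left(L,z \right)} = \frac{1}{\left(\frac{5}{4} - \frac{L}{8}\right) + 204} = \frac{1}{\frac{821}{4} - \frac{L}{8}}$)
$\left(-4960 + G{\left(-82,-116 \right)}\right) \left(7 \left(-103 - 45\right) - 10826\right) = \left(-4960 - \frac{8}{-1642 - 82}\right) \left(7 \left(-103 - 45\right) - 10826\right) = \left(-4960 - \frac{8}{-1724}\right) \left(7 \left(-148\right) - 10826\right) = \left(-4960 - - \frac{2}{431}\right) \left(-1036 - 10826\right) = \left(-4960 + \frac{2}{431}\right) \left(-11862\right) = \left(- \frac{2137758}{431}\right) \left(-11862\right) = \frac{25358085396}{431}$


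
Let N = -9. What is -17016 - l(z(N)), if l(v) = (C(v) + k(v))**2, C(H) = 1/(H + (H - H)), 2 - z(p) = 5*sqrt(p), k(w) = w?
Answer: -880851256/52441 + 3146400*I/52441 ≈ -16797.0 + 59.999*I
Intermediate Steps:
z(p) = 2 - 5*sqrt(p)
C(H) = 1/H (C(H) = 1/(H + 0) = 1/H)
l(v) = (v + 1/v)**2 (l(v) = (1/v + v)**2 = (v + 1/v)**2)
-17016 - l(z(N)) = -17016 - (1 + (2 - 15*I)**2)**2/(2 - 15*I)**2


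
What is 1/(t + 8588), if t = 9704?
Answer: 1/18292 ≈ 5.4669e-5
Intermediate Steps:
1/(t + 8588) = 1/(9704 + 8588) = 1/18292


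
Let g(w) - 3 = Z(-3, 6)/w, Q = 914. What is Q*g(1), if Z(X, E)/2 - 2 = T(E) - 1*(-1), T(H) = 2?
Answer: 11882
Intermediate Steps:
Z(X, E) = 10 (Z(X, E) = 4 + 2*(2 - 1*(-1)) = 4 + 2*(2 + 1) = 4 + 2*3 = 4 + 6 = 10)
g(w) = 3 + 10/w
Q*g(1) = 914*(3 + 10/1) = 914*(3 + 10*1) = 914*(3 + 10) = 914*13 = 11882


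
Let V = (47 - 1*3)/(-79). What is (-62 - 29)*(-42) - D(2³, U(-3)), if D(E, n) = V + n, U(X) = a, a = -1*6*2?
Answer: 302930/79 ≈ 3834.6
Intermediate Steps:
V = -44/79 (V = (47 - 3)*(-1/79) = 44*(-1/79) = -44/79 ≈ -0.55696)
a = -12 (a = -6*2 = -12)
U(X) = -12
D(E, n) = -44/79 + n
(-62 - 29)*(-42) - D(2³, U(-3)) = (-62 - 29)*(-42) - (-44/79 - 12) = -91*(-42) - 1*(-992/79) = 3822 + 992/79 = 302930/79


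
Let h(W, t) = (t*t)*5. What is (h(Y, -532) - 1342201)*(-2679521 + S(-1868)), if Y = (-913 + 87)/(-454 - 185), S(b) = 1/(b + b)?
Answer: -729969537433983/3736 ≈ -1.9539e+11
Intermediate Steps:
S(b) = 1/(2*b)
Y = 826/639 (Y = -826/(-639) = -826*(-1/639) = 826/639 ≈ 1.2926)
h(W, t) = 5*t² (h(W, t) = t²*5 = 5*t²)
(h(Y, -532) - 1342201)*(-2679521 + S(-1868)) = (5*(-532)² - 1342201)*(-2679521 + (½)/(-1868)) = (5*283024 - 1342201)*(-2679521 + (½)*(-1/1868)) = (1415120 - 1342201)*(-2679521 - 1/3736) = 72919*(-10010690457/3736) = -729969537433983/3736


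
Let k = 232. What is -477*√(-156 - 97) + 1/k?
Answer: 1/232 - 477*I*√253 ≈ 0.0043103 - 7587.1*I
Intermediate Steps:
-477*√(-156 - 97) + 1/k = -477*√(-156 - 97) + 1/232 = -477*I*√253 + 1/232 = 1/232 - 477*I*√253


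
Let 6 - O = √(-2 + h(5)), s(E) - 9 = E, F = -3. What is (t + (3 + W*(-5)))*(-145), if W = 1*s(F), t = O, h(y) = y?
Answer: 3045 + 145*√3 ≈ 3296.1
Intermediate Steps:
s(E) = 9 + E
O = 6 - √3 (O = 6 - √(-2 + 5) = 6 - √3 ≈ 4.2680)
t = 6 - √3 ≈ 4.2680
W = 6 (W = 1*(9 - 3) = 1*6 = 6)
(t + (3 + W*(-5)))*(-145) = ((6 - √3) + (3 + 6*(-5)))*(-145) = ((6 - √3) + (3 - 30))*(-145) = ((6 - √3) - 27)*(-145) = (-21 - √3)*(-145) = 3045 + 145*√3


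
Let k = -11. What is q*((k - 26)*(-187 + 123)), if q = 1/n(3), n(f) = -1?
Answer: -2368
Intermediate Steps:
q = -1 (q = 1/(-1) = -1)
q*((k - 26)*(-187 + 123)) = -(-11 - 26)*(-187 + 123) = -(-37)*(-64) = -1*2368 = -2368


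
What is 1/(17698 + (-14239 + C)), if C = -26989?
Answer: -1/23530 ≈ -4.2499e-5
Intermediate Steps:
1/(17698 + (-14239 + C)) = 1/(17698 + (-14239 - 26989)) = 1/(17698 - 41228) = 1/(-23530) = -1/23530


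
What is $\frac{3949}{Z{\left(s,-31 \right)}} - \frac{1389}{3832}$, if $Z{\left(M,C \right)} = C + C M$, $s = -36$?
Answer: $\frac{13625503}{4157720} \approx 3.2772$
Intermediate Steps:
$\frac{3949}{Z{\left(s,-31 \right)}} - \frac{1389}{3832} = \frac{3949}{\left(-31\right) \left(1 - 36\right)} - \frac{1389}{3832} = \frac{3949}{\left(-31\right) \left(-35\right)} - \frac{1389}{3832} = \frac{3949}{1085} - \frac{1389}{3832} = \frac{13625503}{4157720}$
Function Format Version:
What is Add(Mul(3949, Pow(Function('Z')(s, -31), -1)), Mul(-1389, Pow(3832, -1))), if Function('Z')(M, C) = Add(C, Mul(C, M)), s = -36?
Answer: Rational(13625503, 4157720) ≈ 3.2772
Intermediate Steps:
Add(Mul(3949, Pow(Function('Z')(s, -31), -1)), Mul(-1389, Pow(3832, -1))) = Add(Mul(3949, Pow(Mul(-31, Add(1, -36)), -1)), Mul(-1389, Pow(3832, -1))) = Add(Mul(3949, Pow(Mul(-31, -35), -1)), Mul(-1389, Rational(1, 3832))) = Add(Mul(3949, Pow(1085, -1)), Rational(-1389, 3832)) = Add(Mul(3949, Rational(1, 1085)), Rational(-1389, 3832)) = Add(Rational(3949, 1085), Rational(-1389, 3832)) = Rational(13625503, 4157720)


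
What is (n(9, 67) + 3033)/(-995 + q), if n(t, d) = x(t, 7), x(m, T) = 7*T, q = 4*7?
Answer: -3082/967 ≈ -3.1872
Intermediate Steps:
q = 28
n(t, d) = 49 (n(t, d) = 7*7 = 49)
(n(9, 67) + 3033)/(-995 + q) = (49 + 3033)/(-995 + 28) = 3082/(-967) = 3082*(-1/967) = -3082/967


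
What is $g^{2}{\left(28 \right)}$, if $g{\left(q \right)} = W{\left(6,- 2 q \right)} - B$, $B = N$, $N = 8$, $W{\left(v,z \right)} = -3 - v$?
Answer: $289$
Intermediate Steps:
$B = 8$
$g{\left(q \right)} = -17$ ($g{\left(q \right)} = \left(-3 - 6\right) - 8 = -9 - 8 = -17$)
$g^{2}{\left(28 \right)} = \left(-17\right)^{2} = 289$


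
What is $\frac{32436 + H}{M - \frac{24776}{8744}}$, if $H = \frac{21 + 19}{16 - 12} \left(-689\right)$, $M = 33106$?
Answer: $\frac{27921778}{36181761} \approx 0.77171$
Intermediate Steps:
$H = -6890$ ($H = \frac{40}{4} \left(-689\right) = 40 \cdot \frac{1}{4} \left(-689\right) = 10 \left(-689\right) = -6890$)
$\frac{32436 + H}{M - \frac{24776}{8744}} = \frac{32436 - 6890}{33106 - \frac{24776}{8744}} = \frac{25546}{33106 - \frac{3097}{1093}} = \frac{25546}{\frac{36181761}{1093}} = 25546 \cdot \frac{1093}{36181761} = \frac{27921778}{36181761}$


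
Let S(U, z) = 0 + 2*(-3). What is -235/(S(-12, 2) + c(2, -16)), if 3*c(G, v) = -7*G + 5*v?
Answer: 705/112 ≈ 6.2946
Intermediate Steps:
S(U, z) = -6 (S(U, z) = 0 - 6 = -6)
c(G, v) = -7*G/3 + 5*v/3 (c(G, v) = (-7*G + 5*v)/3 = -7*G/3 + 5*v/3)
-235/(S(-12, 2) + c(2, -16)) = -235/(-6 + (-7/3*2 + (5/3)*(-16))) = -235/(-6 + (-14/3 - 80/3)) = -235/(-6 - 94/3) = -235/(-112/3) = -3/112*(-235) = 705/112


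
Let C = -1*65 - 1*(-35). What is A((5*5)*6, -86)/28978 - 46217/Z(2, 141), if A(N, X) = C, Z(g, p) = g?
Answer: -669638143/28978 ≈ -23109.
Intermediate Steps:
C = -30 (C = -65 + 35 = -30)
A(N, X) = -30
A((5*5)*6, -86)/28978 - 46217/Z(2, 141) = -30/28978 - 46217/2 = -30*1/28978 - 46217*½ = -15/14489 - 46217/2 = -669638143/28978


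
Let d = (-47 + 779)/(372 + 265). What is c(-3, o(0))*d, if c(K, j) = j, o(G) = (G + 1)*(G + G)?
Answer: 0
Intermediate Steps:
o(G) = 2*G*(1 + G) (o(G) = (1 + G)*(2*G) = 2*G*(1 + G))
d = 732/637 ≈ 1.1491
c(-3, o(0))*d = (2*0*(1 + 0))*(732/637) = (2*0*1)*(732/637) = 0*(732/637) = 0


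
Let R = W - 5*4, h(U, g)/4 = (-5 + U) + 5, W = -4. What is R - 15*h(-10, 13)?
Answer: 576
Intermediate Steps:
h(U, g) = 4*U (h(U, g) = 4*((-5 + U) + 5) = 4*U)
R = -24 (R = -4 - 5*4 = -4 - 20 = -24)
R - 15*h(-10, 13) = -24 - 60*(-10) = -24 - 15*(-40) = -24 + 600 = 576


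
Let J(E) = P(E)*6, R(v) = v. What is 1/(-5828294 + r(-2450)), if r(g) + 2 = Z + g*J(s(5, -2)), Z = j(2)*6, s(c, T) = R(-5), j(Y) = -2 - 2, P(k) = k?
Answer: -1/5754820 ≈ -1.7377e-7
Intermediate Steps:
j(Y) = -4
s(c, T) = -5
Z = -24 (Z = -4*6 = -24)
J(E) = 6*E (J(E) = E*6 = 6*E)
r(g) = -26 - 30*g (r(g) = -2 + (-24 + g*(6*(-5))) = -2 + (-24 + g*(-30)) = -2 + (-24 - 30*g) = -26 - 30*g)
1/(-5828294 + r(-2450)) = 1/(-5828294 + (-26 - 30*(-2450))) = 1/(-5828294 + (-26 + 73500)) = 1/(-5828294 + 73474) = 1/(-5754820) = -1/5754820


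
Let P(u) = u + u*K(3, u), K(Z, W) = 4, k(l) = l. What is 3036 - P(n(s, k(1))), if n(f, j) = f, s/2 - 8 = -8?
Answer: 3036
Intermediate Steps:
s = 0 (s = 16 + 2*(-8) = 16 - 16 = 0)
P(u) = 5*u (P(u) = u + u*4 = u + 4*u = 5*u)
3036 - P(n(s, k(1))) = 3036 - 5*0 = 3036 - 1*0 = 3036 + 0 = 3036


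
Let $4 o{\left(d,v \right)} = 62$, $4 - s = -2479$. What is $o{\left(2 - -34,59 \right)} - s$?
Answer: $- \frac{4935}{2} \approx -2467.5$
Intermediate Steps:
$s = 2483$ ($s = 4 - -2479 = 4 + 2479 = 2483$)
$o{\left(d,v \right)} = \frac{31}{2}$ ($o{\left(d,v \right)} = \frac{1}{4} \cdot 62 = \frac{31}{2}$)
$o{\left(2 - -34,59 \right)} - s = \frac{31}{2} - 2483 = - \frac{4935}{2}$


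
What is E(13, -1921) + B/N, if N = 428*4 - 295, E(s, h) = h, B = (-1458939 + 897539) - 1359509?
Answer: -4642966/1417 ≈ -3276.6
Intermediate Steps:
B = -1920909 (B = -561400 - 1359509 = -1920909)
N = 1417 (N = 1712 - 295 = 1417)
E(13, -1921) + B/N = -1921 - 1920909/1417 = -4642966/1417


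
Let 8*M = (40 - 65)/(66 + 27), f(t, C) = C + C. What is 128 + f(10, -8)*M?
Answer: 11954/93 ≈ 128.54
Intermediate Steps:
f(t, C) = 2*C
M = -25/744 (M = ((40 - 65)/(66 + 27))/8 = (-25/93)/8 = (-25*1/93)/8 = (1/8)*(-25/93) = -25/744 ≈ -0.033602)
128 + f(10, -8)*M = 128 + (2*(-8))*(-25/744) = 128 - 16*(-25/744) = 128 + 50/93 = 11954/93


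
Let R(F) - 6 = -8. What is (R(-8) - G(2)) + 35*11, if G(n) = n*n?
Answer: 379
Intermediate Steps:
G(n) = n**2
R(F) = -2 (R(F) = 6 - 8 = -2)
(R(-8) - G(2)) + 35*11 = (-2 - 1*2**2) + 35*11 = (-2 - 1*4) + 385 = (-2 - 4) + 385 = -6 + 385 = 379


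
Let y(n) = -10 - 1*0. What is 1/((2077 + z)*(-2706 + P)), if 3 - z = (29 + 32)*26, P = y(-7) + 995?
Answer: -1/850174 ≈ -1.1762e-6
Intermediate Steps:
y(n) = -10 (y(n) = -10 + 0 = -10)
P = 985 (P = -10 + 995 = 985)
z = -1583 (z = 3 - (29 + 32)*26 = 3 - 61*26 = 3 - 1*1586 = 3 - 1586 = -1583)
1/((2077 + z)*(-2706 + P)) = 1/((2077 - 1583)*(-2706 + 985)) = 1/(494*(-1721)) = 1/(-850174) = -1/850174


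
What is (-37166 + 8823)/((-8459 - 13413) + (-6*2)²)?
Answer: 4049/3104 ≈ 1.3044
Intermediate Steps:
(-37166 + 8823)/((-8459 - 13413) + (-6*2)²) = -28343/(-21872 + (-12)²) = -28343/(-21872 + 144) = -28343/(-21728) = -28343*(-1/21728) = 4049/3104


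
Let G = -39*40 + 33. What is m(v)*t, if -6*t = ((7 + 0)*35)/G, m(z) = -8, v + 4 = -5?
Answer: -980/4581 ≈ -0.21393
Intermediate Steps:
v = -9 (v = -4 - 5 = -9)
G = -1527 (G = -1560 + 33 = -1527)
t = 245/9162 (t = -(7 + 0)*35/(6*(-1527)) = -7*35*(-1)/(6*1527) = -245*(-1)/(6*1527) = -⅙*(-245/1527) = 245/9162 ≈ 0.026741)
m(v)*t = -8*245/9162 = -980/4581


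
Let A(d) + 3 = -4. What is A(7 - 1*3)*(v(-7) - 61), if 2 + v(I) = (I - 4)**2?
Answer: -406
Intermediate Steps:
v(I) = -2 + (-4 + I)**2 (v(I) = -2 + (I - 4)**2 = -2 + (-4 + I)**2)
A(d) = -7 (A(d) = -3 - 4 = -7)
A(7 - 1*3)*(v(-7) - 61) = -7*((-2 + (-4 - 7)**2) - 61) = -7*((-2 + (-11)**2) - 61) = -7*((-2 + 121) - 61) = -7*(119 - 61) = -7*58 = -406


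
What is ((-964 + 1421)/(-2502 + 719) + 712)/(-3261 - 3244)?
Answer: -1269039/11598415 ≈ -0.10941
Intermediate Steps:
((-964 + 1421)/(-2502 + 719) + 712)/(-3261 - 3244) = (457/(-1783) + 712)/(-6505) = (457*(-1/1783) + 712)*(-1/6505) = (-457/1783 + 712)*(-1/6505) = (1269039/1783)*(-1/6505) = -1269039/11598415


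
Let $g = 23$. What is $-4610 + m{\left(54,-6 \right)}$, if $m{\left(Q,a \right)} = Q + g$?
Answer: $-4533$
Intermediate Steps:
$m{\left(Q,a \right)} = 23 + Q$ ($m{\left(Q,a \right)} = Q + 23 = 23 + Q$)
$-4610 + m{\left(54,-6 \right)} = -4610 + \left(23 + 54\right) = -4610 + 77 = -4533$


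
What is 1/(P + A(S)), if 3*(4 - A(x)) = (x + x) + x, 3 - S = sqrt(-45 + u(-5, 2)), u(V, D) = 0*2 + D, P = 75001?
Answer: 75002/5625300047 - I*sqrt(43)/5625300047 ≈ 1.3333e-5 - 1.1657e-9*I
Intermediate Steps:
u(V, D) = D (u(V, D) = 0 + D = D)
S = 3 - I*sqrt(43) (S = 3 - sqrt(-45 + 2) = 3 - sqrt(-43) = 3 - I*sqrt(43) ≈ 3.0 - 6.5574*I)
A(x) = 4 - x (A(x) = 4 - ((x + x) + x)/3 = 4 - (2*x + x)/3 = 4 - x)
1/(P + A(S)) = 1/(75001 + (4 - (3 - I*sqrt(43)))) = 1/(75001 + (4 + (-3 + I*sqrt(43)))) = 1/(75001 + (1 + I*sqrt(43))) = 1/(75002 + I*sqrt(43))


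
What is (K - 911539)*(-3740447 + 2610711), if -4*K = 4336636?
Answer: 2254611875728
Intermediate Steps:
K = -1084159 (K = -1/4*4336636 = -1084159)
(K - 911539)*(-3740447 + 2610711) = (-1084159 - 911539)*(-3740447 + 2610711) = -1995698*(-1129736) = 2254611875728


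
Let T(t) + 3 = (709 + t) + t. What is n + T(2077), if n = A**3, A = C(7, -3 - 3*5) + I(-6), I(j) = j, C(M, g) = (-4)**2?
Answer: 5860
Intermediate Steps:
C(M, g) = 16
A = 10 (A = 16 - 6 = 10)
n = 1000 (n = 10**3 = 1000)
T(t) = 706 + 2*t (T(t) = -3 + ((709 + t) + t) = -3 + (709 + 2*t) = 706 + 2*t)
n + T(2077) = 1000 + (706 + 2*2077) = 1000 + (706 + 4154) = 1000 + 4860 = 5860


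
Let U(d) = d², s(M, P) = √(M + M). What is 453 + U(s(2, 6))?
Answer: 457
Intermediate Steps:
s(M, P) = √2*√M (s(M, P) = √(2*M) = √2*√M)
453 + U(s(2, 6)) = 453 + (√2*√2)² = 453 + 2² = 453 + 4 = 457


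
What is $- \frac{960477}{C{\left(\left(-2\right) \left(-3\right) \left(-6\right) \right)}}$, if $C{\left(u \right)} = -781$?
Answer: $\frac{960477}{781} \approx 1229.8$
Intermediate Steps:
$- \frac{960477}{C{\left(\left(-2\right) \left(-3\right) \left(-6\right) \right)}} = - \frac{960477}{-781} = \left(-960477\right) \left(- \frac{1}{781}\right) = \frac{960477}{781}$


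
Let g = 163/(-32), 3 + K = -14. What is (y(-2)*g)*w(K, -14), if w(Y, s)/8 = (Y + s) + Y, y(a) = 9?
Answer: 17604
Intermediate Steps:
K = -17 (K = -3 - 14 = -17)
w(Y, s) = 8*s + 16*Y (w(Y, s) = 8*((Y + s) + Y) = 8*(s + 2*Y) = 8*s + 16*Y)
g = -163/32 (g = 163*(-1/32) = -163/32 ≈ -5.0938)
(y(-2)*g)*w(K, -14) = (9*(-163/32))*(8*(-14) + 16*(-17)) = -1467*(-112 - 272)/32 = -1467/32*(-384) = 17604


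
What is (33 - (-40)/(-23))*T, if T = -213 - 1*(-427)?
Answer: 153866/23 ≈ 6689.8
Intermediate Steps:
T = 214 (T = -213 + 427 = 214)
(33 - (-40)/(-23))*T = (33 - (-40)/(-23))*214 = (33 - (-40)*(-1)/23)*214 = (33 - 1*40/23)*214 = (33 - 40/23)*214 = (719/23)*214 = 153866/23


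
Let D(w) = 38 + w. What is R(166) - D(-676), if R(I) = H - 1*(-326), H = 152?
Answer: 1116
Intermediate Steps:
R(I) = 478 (R(I) = 152 - 1*(-326) = 152 + 326 = 478)
R(166) - D(-676) = 478 - (38 - 676) = 478 - 1*(-638) = 478 + 638 = 1116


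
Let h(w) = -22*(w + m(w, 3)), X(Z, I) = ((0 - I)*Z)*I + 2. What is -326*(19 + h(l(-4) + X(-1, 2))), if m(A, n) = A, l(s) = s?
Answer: 22494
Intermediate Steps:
X(Z, I) = 2 - Z*I² (X(Z, I) = ((-I)*Z)*I + 2 = (-I*Z)*I + 2 = -Z*I² + 2 = 2 - Z*I²)
h(w) = -44*w (h(w) = -22*(w + w) = -44*w)
-326*(19 + h(l(-4) + X(-1, 2))) = -326*(19 - 44*(-4 + (2 - 1*(-1)*2²))) = -326*(19 - 44*(-4 + (2 - 1*(-1)*4))) = -326*(19 - 44*(-4 + (2 + 4))) = -326*(19 - 44*(-4 + 6)) = -326*(19 - 44*2) = -326*(19 - 88) = -326*(-69) = 22494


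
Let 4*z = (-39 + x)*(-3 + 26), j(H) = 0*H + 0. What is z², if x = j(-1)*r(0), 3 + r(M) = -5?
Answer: 804609/16 ≈ 50288.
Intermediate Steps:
r(M) = -8 (r(M) = -3 - 5 = -8)
j(H) = 0 (j(H) = 0 + 0 = 0)
x = 0 (x = 0*(-8) = 0)
z = -897/4 (z = ((-39 + 0)*(-3 + 26))/4 = (-39*23)/4 = (¼)*(-897) = -897/4 ≈ -224.25)
z² = (-897/4)² = 804609/16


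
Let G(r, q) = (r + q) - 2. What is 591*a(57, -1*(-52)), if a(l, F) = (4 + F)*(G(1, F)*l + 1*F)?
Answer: 97931064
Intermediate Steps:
G(r, q) = -2 + q + r (G(r, q) = (q + r) - 2 = -2 + q + r)
a(l, F) = (4 + F)*(F + l*(-1 + F)) (a(l, F) = (4 + F)*((-2 + F + 1)*l + 1*F) = (4 + F)*((-1 + F)*l + F) = (4 + F)*(l*(-1 + F) + F) = (4 + F)*(F + l*(-1 + F)))
591*a(57, -1*(-52)) = 591*((-1*(-52))² + 4*(-1*(-52)) + 4*57*(-1 - 1*(-52)) - 1*(-52)*57*(-1 - 1*(-52))) = 591*(52² + 4*52 + 4*57*(-1 + 52) + 52*57*(-1 + 52)) = 591*(2704 + 208 + 4*57*51 + 52*57*51) = 591*(2704 + 208 + 11628 + 151164) = 591*165704 = 97931064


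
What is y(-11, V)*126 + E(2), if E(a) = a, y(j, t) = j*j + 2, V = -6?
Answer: 15500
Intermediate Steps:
y(j, t) = 2 + j² (y(j, t) = j² + 2 = 2 + j²)
y(-11, V)*126 + E(2) = (2 + (-11)²)*126 + 2 = (2 + 121)*126 + 2 = 123*126 + 2 = 15498 + 2 = 15500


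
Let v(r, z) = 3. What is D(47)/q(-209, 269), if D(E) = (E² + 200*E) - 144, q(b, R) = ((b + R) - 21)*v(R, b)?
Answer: 11465/117 ≈ 97.991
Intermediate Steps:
q(b, R) = -63 + 3*R + 3*b (q(b, R) = ((b + R) - 21)*3 = ((R + b) - 21)*3 = (-21 + R + b)*3 = -63 + 3*R + 3*b)
D(E) = -144 + E² + 200*E
D(47)/q(-209, 269) = (-144 + 47² + 200*47)/(-63 + 3*269 + 3*(-209)) = (-144 + 2209 + 9400)/(-63 + 807 - 627) = 11465/117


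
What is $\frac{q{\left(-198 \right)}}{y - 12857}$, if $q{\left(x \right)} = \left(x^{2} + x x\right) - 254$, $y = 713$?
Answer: $- \frac{1699}{264} \approx -6.4356$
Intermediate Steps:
$q{\left(x \right)} = -254 + 2 x^{2}$ ($q{\left(x \right)} = \left(x^{2} + x^{2}\right) - 254 = 2 x^{2} - 254 = -254 + 2 x^{2}$)
$\frac{q{\left(-198 \right)}}{y - 12857} = \frac{-254 + 2 \left(-198\right)^{2}}{713 - 12857} = \frac{-254 + 2 \cdot 39204}{713 - 12857} = \frac{-254 + 78408}{-12144} = 78154 \left(- \frac{1}{12144}\right) = - \frac{1699}{264}$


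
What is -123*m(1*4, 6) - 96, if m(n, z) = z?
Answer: -834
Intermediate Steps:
-123*m(1*4, 6) - 96 = -123*6 - 96 = -738 - 96 = -834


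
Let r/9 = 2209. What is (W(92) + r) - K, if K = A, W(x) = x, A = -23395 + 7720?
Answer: 35648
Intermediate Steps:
r = 19881 (r = 9*2209 = 19881)
A = -15675
K = -15675
(W(92) + r) - K = (92 + 19881) - 1*(-15675) = 19973 + 15675 = 35648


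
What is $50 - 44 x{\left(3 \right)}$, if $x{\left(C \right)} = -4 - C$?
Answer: $358$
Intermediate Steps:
$50 - 44 x{\left(3 \right)} = 50 - 44 \left(-4 - 3\right) = 50 - -308 = 50 + 308 = 358$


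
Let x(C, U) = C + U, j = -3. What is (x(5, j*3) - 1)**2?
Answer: 25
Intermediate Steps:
(x(5, j*3) - 1)**2 = ((5 - 3*3) - 1)**2 = ((5 - 9) - 1)**2 = (-4 - 1)**2 = (-5)**2 = 25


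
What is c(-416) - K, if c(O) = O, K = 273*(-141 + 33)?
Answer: 29068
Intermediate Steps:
K = -29484 (K = 273*(-108) = -29484)
c(-416) - K = -416 - 1*(-29484) = -416 + 29484 = 29068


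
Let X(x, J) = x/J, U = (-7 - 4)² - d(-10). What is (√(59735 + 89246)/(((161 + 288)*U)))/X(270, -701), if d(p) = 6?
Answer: -701*√148981/13941450 ≈ -0.019408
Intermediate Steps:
U = 115 (U = (-7 - 4)² - 1*6 = (-11)² - 6 = 121 - 6 = 115)
(√(59735 + 89246)/(((161 + 288)*U)))/X(270, -701) = (√(59735 + 89246)/(((161 + 288)*115)))/((270/(-701))) = (√148981/((449*115)))/((270*(-1/701))) = (√148981/51635)/(-270/701) = (√148981*(1/51635))*(-701/270) = (√148981/51635)*(-701/270) = -701*√148981/13941450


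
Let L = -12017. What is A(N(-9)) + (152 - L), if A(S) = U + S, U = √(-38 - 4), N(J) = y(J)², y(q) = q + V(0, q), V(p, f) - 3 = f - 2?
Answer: 12458 + I*√42 ≈ 12458.0 + 6.4807*I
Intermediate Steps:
V(p, f) = 1 + f (V(p, f) = 3 + (f - 2) = 3 + (-2 + f) = 1 + f)
y(q) = 1 + 2*q (y(q) = q + (1 + q) = 1 + 2*q)
N(J) = (1 + 2*J)²
U = I*√42 (U = √(-42) = I*√42 ≈ 6.4807*I)
A(S) = S + I*√42 (A(S) = I*√42 + S = S + I*√42)
A(N(-9)) + (152 - L) = ((1 + 2*(-9))² + I*√42) + (152 - 1*(-12017)) = ((1 - 18)² + I*√42) + (152 + 12017) = ((-17)² + I*√42) + 12169 = (289 + I*√42) + 12169 = 12458 + I*√42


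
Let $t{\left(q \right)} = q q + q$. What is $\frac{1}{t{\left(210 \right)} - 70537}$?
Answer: $- \frac{1}{26227} \approx -3.8129 \cdot 10^{-5}$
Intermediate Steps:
$t{\left(q \right)} = q + q^{2}$ ($t{\left(q \right)} = q^{2} + q = q + q^{2}$)
$\frac{1}{t{\left(210 \right)} - 70537} = \frac{1}{210 \left(1 + 210\right) - 70537} = \frac{1}{210 \cdot 211 - 70537} = \frac{1}{44310 - 70537} = \frac{1}{-26227} = - \frac{1}{26227}$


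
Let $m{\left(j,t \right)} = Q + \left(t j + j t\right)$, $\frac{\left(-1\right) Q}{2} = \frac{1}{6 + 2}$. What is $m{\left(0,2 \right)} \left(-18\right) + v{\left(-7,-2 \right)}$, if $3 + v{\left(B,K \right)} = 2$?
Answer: $\frac{7}{2} \approx 3.5$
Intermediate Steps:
$v{\left(B,K \right)} = -1$ ($v{\left(B,K \right)} = -3 + 2 = -1$)
$Q = - \frac{1}{4}$ ($Q = - \frac{2}{6 + 2} = - \frac{2}{8} = \left(-2\right) \frac{1}{8} = - \frac{1}{4} \approx -0.25$)
$m{\left(j,t \right)} = - \frac{1}{4} + 2 j t$ ($m{\left(j,t \right)} = - \frac{1}{4} + \left(t j + j t\right) = - \frac{1}{4} + \left(j t + j t\right) = - \frac{1}{4} + 2 j t$)
$m{\left(0,2 \right)} \left(-18\right) + v{\left(-7,-2 \right)} = \left(- \frac{1}{4} + 2 \cdot 0 \cdot 2\right) \left(-18\right) - 1 = \left(- \frac{1}{4} + 0\right) \left(-18\right) - 1 = \left(- \frac{1}{4}\right) \left(-18\right) - 1 = \frac{9}{2} - 1 = \frac{7}{2}$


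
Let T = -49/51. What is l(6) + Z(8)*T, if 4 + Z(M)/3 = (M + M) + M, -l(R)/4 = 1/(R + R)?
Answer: -2957/51 ≈ -57.980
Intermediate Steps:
l(R) = -2/R (l(R) = -4/(R + R) = -4*1/(2*R) = -2/R)
T = -49/51 (T = -49*1/51 = -49/51 ≈ -0.96078)
Z(M) = -12 + 9*M (Z(M) = -12 + 3*((M + M) + M) = -12 + 3*(2*M + M) = -12 + 3*(3*M) = -12 + 9*M)
l(6) + Z(8)*T = -2/6 + (-12 + 9*8)*(-49/51) = -2*⅙ + (-12 + 72)*(-49/51) = -⅓ + 60*(-49/51) = -⅓ - 980/17 = -2957/51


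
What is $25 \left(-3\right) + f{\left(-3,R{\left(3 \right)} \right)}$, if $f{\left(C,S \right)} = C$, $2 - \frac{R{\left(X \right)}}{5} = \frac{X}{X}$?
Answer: $-78$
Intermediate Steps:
$R{\left(X \right)} = 5$ ($R{\left(X \right)} = 10 - 5 \frac{X}{X} = 10 - 5 = 5$)
$25 \left(-3\right) + f{\left(-3,R{\left(3 \right)} \right)} = 25 \left(-3\right) - 3 = -75 - 3 = -78$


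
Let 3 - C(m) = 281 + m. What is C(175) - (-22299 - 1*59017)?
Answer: 80863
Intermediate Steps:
C(m) = -278 - m (C(m) = 3 - (281 + m) = 3 + (-281 - m) = -278 - m)
C(175) - (-22299 - 1*59017) = (-278 - 1*175) - (-22299 - 1*59017) = (-278 - 175) - (-22299 - 59017) = -453 - 1*(-81316) = -453 + 81316 = 80863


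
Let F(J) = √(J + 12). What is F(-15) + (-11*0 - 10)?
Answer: -10 + I*√3 ≈ -10.0 + 1.732*I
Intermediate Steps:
F(J) = √(12 + J)
F(-15) + (-11*0 - 10) = √(12 - 15) + (-11*0 - 10) = √(-3) + (0 - 10) = I*√3 - 10 = -10 + I*√3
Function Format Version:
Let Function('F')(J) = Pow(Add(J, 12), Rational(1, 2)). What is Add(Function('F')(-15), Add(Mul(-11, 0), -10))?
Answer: Add(-10, Mul(I, Pow(3, Rational(1, 2)))) ≈ Add(-10.000, Mul(1.7320, I))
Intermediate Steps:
Function('F')(J) = Pow(Add(12, J), Rational(1, 2))
Add(Function('F')(-15), Add(Mul(-11, 0), -10)) = Add(Pow(Add(12, -15), Rational(1, 2)), Add(Mul(-11, 0), -10)) = Add(Pow(-3, Rational(1, 2)), Add(0, -10)) = Add(Mul(I, Pow(3, Rational(1, 2))), -10) = Add(-10, Mul(I, Pow(3, Rational(1, 2))))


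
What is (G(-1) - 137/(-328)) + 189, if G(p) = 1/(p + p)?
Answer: 61965/328 ≈ 188.92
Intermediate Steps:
G(p) = 1/(2*p)
(G(-1) - 137/(-328)) + 189 = ((½)/(-1) - 137/(-328)) + 189 = ((½)*(-1) - 137*(-1/328)) + 189 = (-½ + 137/328) + 189 = -27/328 + 189 = 61965/328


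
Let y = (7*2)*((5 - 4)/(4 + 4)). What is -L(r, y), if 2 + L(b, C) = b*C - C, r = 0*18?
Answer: 15/4 ≈ 3.7500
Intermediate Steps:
y = 7/4 (y = 14*(1/8) = 7/4 ≈ 1.7500)
r = 0
L(b, C) = -2 - C + C*b (L(b, C) = -2 + (b*C - C) = -2 + (C*b - C) = -2 + (-C + C*b) = -2 - C + C*b)
-L(r, y) = -(-2 - 1*7/4 + (7/4)*0) = -(-2 - 7/4 + 0) = -1*(-15/4) = 15/4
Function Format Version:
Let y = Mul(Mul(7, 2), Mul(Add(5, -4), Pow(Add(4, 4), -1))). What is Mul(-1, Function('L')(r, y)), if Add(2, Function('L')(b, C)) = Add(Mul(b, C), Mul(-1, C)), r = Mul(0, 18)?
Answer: Rational(15, 4) ≈ 3.7500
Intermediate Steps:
y = Rational(7, 4) (y = Mul(14, Mul(1, Pow(8, -1))) = Mul(14, Mul(1, Rational(1, 8))) = Mul(14, Rational(1, 8)) = Rational(7, 4) ≈ 1.7500)
r = 0
Function('L')(b, C) = Add(-2, Mul(-1, C), Mul(C, b)) (Function('L')(b, C) = Add(-2, Add(Mul(b, C), Mul(-1, C))) = Add(-2, Add(Mul(C, b), Mul(-1, C))) = Add(-2, Add(Mul(-1, C), Mul(C, b))) = Add(-2, Mul(-1, C), Mul(C, b)))
Mul(-1, Function('L')(r, y)) = Mul(-1, Add(-2, Mul(-1, Rational(7, 4)), Mul(Rational(7, 4), 0))) = Mul(-1, Add(-2, Rational(-7, 4), 0)) = Mul(-1, Rational(-15, 4)) = Rational(15, 4)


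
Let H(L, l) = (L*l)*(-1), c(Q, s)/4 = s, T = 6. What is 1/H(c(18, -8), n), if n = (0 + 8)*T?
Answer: 1/1536 ≈ 0.00065104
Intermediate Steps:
c(Q, s) = 4*s
n = 48 (n = (0 + 8)*6 = 8*6 = 48)
H(L, l) = -L*l
1/H(c(18, -8), n) = 1/(-1*4*(-8)*48) = 1/(-1*(-32)*48) = 1/1536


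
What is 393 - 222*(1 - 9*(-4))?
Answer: -7821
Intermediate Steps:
393 - 222*(1 - 9*(-4)) = 393 - 222*(1 + 36) = 393 - 222*37 = 393 - 8214 = -7821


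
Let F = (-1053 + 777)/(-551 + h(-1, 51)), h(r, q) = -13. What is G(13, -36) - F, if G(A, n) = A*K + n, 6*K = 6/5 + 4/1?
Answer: -17782/705 ≈ -25.223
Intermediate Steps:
K = 13/15 (K = (6/5 + 4/1)/6 = (6*(⅕) + 4*1)/6 = (6/5 + 4)/6 = (⅙)*(26/5) = 13/15 ≈ 0.86667)
F = 23/47 (F = (-1053 + 777)/(-551 - 13) = -276/(-564) = -276*(-1/564) = 23/47 ≈ 0.48936)
G(A, n) = n + 13*A/15 (G(A, n) = A*(13/15) + n = 13*A/15 + n = n + 13*A/15)
G(13, -36) - F = (-36 + (13/15)*13) - 1*23/47 = (-36 + 169/15) - 23/47 = -371/15 - 23/47 = -17782/705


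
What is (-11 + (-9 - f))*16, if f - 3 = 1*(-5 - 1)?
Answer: -272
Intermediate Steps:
f = -3 (f = 3 + 1*(-5 - 1) = 3 + 1*(-6) = 3 - 6 = -3)
(-11 + (-9 - f))*16 = (-11 + (-9 - 1*(-3)))*16 = (-11 + (-9 + 3))*16 = (-11 - 6)*16 = -17*16 = -272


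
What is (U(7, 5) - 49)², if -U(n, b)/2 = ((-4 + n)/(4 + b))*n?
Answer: 25921/9 ≈ 2880.1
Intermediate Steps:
U(n, b) = -2*n*(-4 + n)/(4 + b) (U(n, b) = -2*(-4 + n)/(4 + b)*n = -2*n*(-4 + n)/(4 + b))
(U(7, 5) - 49)² = (2*7*(4 - 1*7)/(4 + 5) - 49)² = (2*7*(4 - 7)/9 - 49)² = (2*7*(⅑)*(-3) - 49)² = (-14/3 - 49)² = (-161/3)² = 25921/9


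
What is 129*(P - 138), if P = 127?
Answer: -1419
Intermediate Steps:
129*(P - 138) = 129*(127 - 138) = 129*(-11) = -1419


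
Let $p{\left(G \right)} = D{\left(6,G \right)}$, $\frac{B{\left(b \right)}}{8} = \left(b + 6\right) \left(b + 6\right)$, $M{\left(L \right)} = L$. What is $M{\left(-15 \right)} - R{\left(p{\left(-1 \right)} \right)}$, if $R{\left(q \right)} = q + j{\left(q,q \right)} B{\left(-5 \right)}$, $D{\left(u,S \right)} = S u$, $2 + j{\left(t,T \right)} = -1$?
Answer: $15$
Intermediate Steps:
$j{\left(t,T \right)} = -3$ ($j{\left(t,T \right)} = -2 - 1 = -3$)
$B{\left(b \right)} = 8 \left(6 + b\right)^{2}$ ($B{\left(b \right)} = 8 \left(b + 6\right) \left(b + 6\right) = 8 \left(6 + b\right) \left(6 + b\right) = 8 \left(6 + b\right)^{2}$)
$p{\left(G \right)} = 6 G$ ($p{\left(G \right)} = G 6 = 6 G$)
$R{\left(q \right)} = -24 + q$ ($R{\left(q \right)} = q - 3 \cdot 8 \left(6 - 5\right)^{2} = q - 3 \cdot 8 \cdot 1^{2} = q - 3 \cdot 8 \cdot 1 = q - 24 = -24 + q$)
$M{\left(-15 \right)} - R{\left(p{\left(-1 \right)} \right)} = -15 - \left(-24 + 6 \left(-1\right)\right) = -15 - \left(-24 - 6\right) = -15 - -30 = -15 + 30 = 15$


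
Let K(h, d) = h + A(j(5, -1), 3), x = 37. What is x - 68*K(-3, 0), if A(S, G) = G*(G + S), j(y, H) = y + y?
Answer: -2411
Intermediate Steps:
j(y, H) = 2*y
K(h, d) = 39 + h (K(h, d) = h + 3*(3 + 2*5) = h + 3*(3 + 10) = h + 3*13 = h + 39 = 39 + h)
x - 68*K(-3, 0) = 37 - 68*(39 - 3) = 37 - 68*36 = 37 - 2448 = -2411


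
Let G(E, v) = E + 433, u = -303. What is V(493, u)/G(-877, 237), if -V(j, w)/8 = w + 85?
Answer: -436/111 ≈ -3.9279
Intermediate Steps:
V(j, w) = -680 - 8*w (V(j, w) = -8*(w + 85) = -8*(85 + w) = -680 - 8*w)
G(E, v) = 433 + E
V(493, u)/G(-877, 237) = (-680 - 8*(-303))/(433 - 877) = (-680 + 2424)/(-444) = 1744*(-1/444) = -436/111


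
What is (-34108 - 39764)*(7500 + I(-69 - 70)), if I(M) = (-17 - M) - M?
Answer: -573320592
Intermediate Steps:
I(M) = -17 - 2*M
(-34108 - 39764)*(7500 + I(-69 - 70)) = (-34108 - 39764)*(7500 + (-17 - 2*(-69 - 70))) = -73872*(7500 + (-17 - 2*(-139))) = -73872*(7500 + (-17 + 278)) = -73872*(7500 + 261) = -73872*7761 = -573320592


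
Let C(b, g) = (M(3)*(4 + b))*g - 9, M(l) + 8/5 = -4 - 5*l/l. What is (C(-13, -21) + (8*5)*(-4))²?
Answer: 117983044/25 ≈ 4.7193e+6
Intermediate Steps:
M(l) = -53/5 (M(l) = -8/5 + (-4 - 5*l/l) = -8/5 + (-4 - 5*1) = -8/5 + (-4 - 5) = -8/5 - 9 = -53/5)
C(b, g) = -9 + g*(-212/5 - 53*b/5) (C(b, g) = (-53*(4 + b)/5)*g - 9 = (-212/5 - 53*b/5)*g - 9 = g*(-212/5 - 53*b/5) - 9 = -9 + g*(-212/5 - 53*b/5))
(C(-13, -21) + (8*5)*(-4))² = ((-9 - 212/5*(-21) - 53/5*(-13)*(-21)) + (8*5)*(-4))² = ((-9 + 4452/5 - 14469/5) + 40*(-4))² = (-10062/5 - 160)² = (-10862/5)² = 117983044/25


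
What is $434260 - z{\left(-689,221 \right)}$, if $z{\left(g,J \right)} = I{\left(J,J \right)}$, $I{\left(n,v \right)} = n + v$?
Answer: $433818$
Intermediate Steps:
$z{\left(g,J \right)} = 2 J$ ($z{\left(g,J \right)} = J + J = 2 J$)
$434260 - z{\left(-689,221 \right)} = 434260 - 2 \cdot 221 = 434260 - 442 = 433818$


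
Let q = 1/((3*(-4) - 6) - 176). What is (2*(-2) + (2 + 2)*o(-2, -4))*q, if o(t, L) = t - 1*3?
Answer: 12/97 ≈ 0.12371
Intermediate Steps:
o(t, L) = -3 + t (o(t, L) = t - 3 = -3 + t)
q = -1/194 (q = 1/((-12 - 6) - 176) = 1/(-18 - 176) = 1/(-194) = -1/194 ≈ -0.0051546)
(2*(-2) + (2 + 2)*o(-2, -4))*q = (2*(-2) + (2 + 2)*(-3 - 2))*(-1/194) = (-4 + 4*(-5))*(-1/194) = (-4 - 20)*(-1/194) = -24*(-1/194) = 12/97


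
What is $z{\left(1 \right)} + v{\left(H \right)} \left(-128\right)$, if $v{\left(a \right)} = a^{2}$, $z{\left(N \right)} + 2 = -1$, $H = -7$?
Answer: $-6275$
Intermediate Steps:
$z{\left(N \right)} = -3$ ($z{\left(N \right)} = -2 - 1 = -3$)
$z{\left(1 \right)} + v{\left(H \right)} \left(-128\right) = -3 + \left(-7\right)^{2} \left(-128\right) = -3 + 49 \left(-128\right) = -3 - 6272 = -6275$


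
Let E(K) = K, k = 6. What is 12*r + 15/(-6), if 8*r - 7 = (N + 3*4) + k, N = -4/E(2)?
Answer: 32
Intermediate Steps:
N = -2 (N = -4/2 = -4*1/2 = -2)
r = 23/8 (r = 7/8 + ((-2 + 3*4) + 6)/8 = 7/8 + ((-2 + 12) + 6)/8 = 7/8 + (10 + 6)/8 = 7/8 + (1/8)*16 = 7/8 + 2 = 23/8 ≈ 2.8750)
12*r + 15/(-6) = 12*(23/8) + 15/(-6) = 69/2 + 15*(-1/6) = 69/2 - 5/2 = 32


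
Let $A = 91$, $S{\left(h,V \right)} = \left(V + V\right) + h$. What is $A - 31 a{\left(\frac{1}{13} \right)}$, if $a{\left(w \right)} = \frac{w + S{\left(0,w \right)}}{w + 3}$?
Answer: $\frac{3547}{40} \approx 88.675$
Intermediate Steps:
$S{\left(h,V \right)} = h + 2 V$ ($S{\left(h,V \right)} = 2 V + h = h + 2 V$)
$a{\left(w \right)} = \frac{3 w}{3 + w}$ ($a{\left(w \right)} = \frac{w + \left(0 + 2 w\right)}{w + 3} = \frac{w + 2 w}{3 + w} = \frac{3 w}{3 + w}$)
$A - 31 a{\left(\frac{1}{13} \right)} = 91 - 31 \frac{3}{13 \left(3 + \frac{1}{13}\right)} = 91 - 31 \cdot 3 \cdot \frac{1}{13} \frac{1}{3 + \frac{1}{13}} = 91 - 31 \cdot 3 \cdot \frac{1}{13} \frac{1}{\frac{40}{13}} = 91 - 31 \cdot 3 \cdot \frac{1}{13} \cdot \frac{13}{40} = 91 - \frac{93}{40} = \frac{3547}{40}$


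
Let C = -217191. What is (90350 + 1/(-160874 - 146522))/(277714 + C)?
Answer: 27773228599/18604528108 ≈ 1.4928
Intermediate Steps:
(90350 + 1/(-160874 - 146522))/(277714 + C) = (90350 + 1/(-160874 - 146522))/(277714 - 217191) = (90350 + 1/(-307396))/60523 = (90350 - 1/307396)*(1/60523) = (27773228599/307396)*(1/60523) = 27773228599/18604528108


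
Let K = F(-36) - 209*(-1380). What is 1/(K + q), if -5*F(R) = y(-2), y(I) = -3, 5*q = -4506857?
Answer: -5/3064754 ≈ -1.6315e-6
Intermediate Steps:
q = -4506857/5 (q = (⅕)*(-4506857) = -4506857/5 ≈ -9.0137e+5)
F(R) = ⅗ (F(R) = -⅕*(-3) = ⅗)
K = 1442103/5 (K = ⅗ - 209*(-1380) = ⅗ + 288420 = 1442103/5 ≈ 2.8842e+5)
1/(K + q) = 1/(1442103/5 - 4506857/5) = 1/(-3064754/5) = -5/3064754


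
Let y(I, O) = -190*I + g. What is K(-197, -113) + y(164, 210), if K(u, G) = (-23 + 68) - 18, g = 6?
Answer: -31127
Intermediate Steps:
K(u, G) = 27 (K(u, G) = 45 - 18 = 27)
y(I, O) = 6 - 190*I (y(I, O) = -190*I + 6 = 6 - 190*I)
K(-197, -113) + y(164, 210) = 27 + (6 - 190*164) = 27 + (6 - 31160) = 27 - 31154 = -31127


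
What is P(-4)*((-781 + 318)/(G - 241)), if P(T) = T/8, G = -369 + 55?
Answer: -463/1110 ≈ -0.41712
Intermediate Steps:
G = -314
P(T) = T/8 (P(T) = T*(⅛) = T/8)
P(-4)*((-781 + 318)/(G - 241)) = ((⅛)*(-4))*((-781 + 318)/(-314 - 241)) = -(-463)/(2*(-555)) = -(-463)*(-1)/(2*555) = -½*463/555 = -463/1110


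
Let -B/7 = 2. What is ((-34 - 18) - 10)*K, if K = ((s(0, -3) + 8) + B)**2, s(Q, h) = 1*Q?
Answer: -2232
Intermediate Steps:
B = -14 (B = -7*2 = -14)
s(Q, h) = Q
K = 36 (K = ((0 + 8) - 14)**2 = (8 - 14)**2 = (-6)**2 = 36)
((-34 - 18) - 10)*K = ((-34 - 18) - 10)*36 = (-52 - 10)*36 = -62*36 = -2232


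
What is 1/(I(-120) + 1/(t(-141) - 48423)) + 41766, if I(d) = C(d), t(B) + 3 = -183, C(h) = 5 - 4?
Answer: 2030210337/48608 ≈ 41767.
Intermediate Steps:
C(h) = 1
t(B) = -186 (t(B) = -3 - 183 = -186)
I(d) = 1
1/(I(-120) + 1/(t(-141) - 48423)) + 41766 = 1/(1 + 1/(-186 - 48423)) + 41766 = 1/(1 + 1/(-48609)) + 41766 = 1/(1 - 1/48609) + 41766 = 1/(48608/48609) + 41766 = 48609/48608 + 41766 = 2030210337/48608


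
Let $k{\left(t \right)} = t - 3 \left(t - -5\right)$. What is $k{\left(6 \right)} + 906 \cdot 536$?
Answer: $485589$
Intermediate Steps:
$k{\left(t \right)} = -15 - 2 t$ ($k{\left(t \right)} = t - 3 \left(t + 5\right) = t - 3 \left(5 + t\right) = t - \left(15 + 3 t\right) = -15 - 2 t$)
$k{\left(6 \right)} + 906 \cdot 536 = \left(-15 - 12\right) + 906 \cdot 536 = \left(-15 - 12\right) + 485616 = -27 + 485616 = 485589$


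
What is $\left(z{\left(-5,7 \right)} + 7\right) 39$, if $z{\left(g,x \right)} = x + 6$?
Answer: $780$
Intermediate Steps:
$z{\left(g,x \right)} = 6 + x$
$\left(z{\left(-5,7 \right)} + 7\right) 39 = \left(\left(6 + 7\right) + 7\right) 39 = \left(13 + 7\right) 39 = 20 \cdot 39 = 780$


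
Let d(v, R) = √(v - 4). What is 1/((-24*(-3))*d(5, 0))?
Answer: 1/72 ≈ 0.013889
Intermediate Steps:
d(v, R) = √(-4 + v)
1/((-24*(-3))*d(5, 0)) = 1/((-24*(-3))*√(-4 + 5)) = 1/(72*√1) = 1/(72*1) = 1/72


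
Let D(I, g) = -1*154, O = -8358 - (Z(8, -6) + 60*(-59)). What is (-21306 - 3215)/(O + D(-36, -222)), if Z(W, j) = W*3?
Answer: 24521/4996 ≈ 4.9081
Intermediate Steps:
Z(W, j) = 3*W
O = -4842 (O = -8358 - (3*8 + 60*(-59)) = -8358 - (24 - 3540) = -8358 - 1*(-3516) = -8358 + 3516 = -4842)
D(I, g) = -154
(-21306 - 3215)/(O + D(-36, -222)) = (-21306 - 3215)/(-4842 - 154) = -24521/(-4996) = -24521*(-1/4996) = 24521/4996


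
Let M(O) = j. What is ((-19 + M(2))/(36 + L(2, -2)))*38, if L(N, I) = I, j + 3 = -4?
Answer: -494/17 ≈ -29.059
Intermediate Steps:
j = -7 (j = -3 - 4 = -7)
M(O) = -7
((-19 + M(2))/(36 + L(2, -2)))*38 = ((-19 - 7)/(36 - 2))*38 = -26/34*38 = -26*1/34*38 = -13/17*38 = -494/17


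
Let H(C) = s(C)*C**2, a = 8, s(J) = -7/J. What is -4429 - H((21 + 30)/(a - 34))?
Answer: -115511/26 ≈ -4442.7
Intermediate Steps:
H(C) = -7*C (H(C) = (-7/C)*C**2 = -7*C)
-4429 - H((21 + 30)/(a - 34)) = -4429 - (-7)*(21 + 30)/(8 - 34) = -4429 - (-7)*51/(-26) = -4429 - (-7)*51*(-1/26) = -4429 - (-7)*(-51)/26 = -4429 - 1*357/26 = -4429 - 357/26 = -115511/26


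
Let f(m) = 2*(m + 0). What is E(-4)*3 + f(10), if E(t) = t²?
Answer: 68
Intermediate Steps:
f(m) = 2*m
E(-4)*3 + f(10) = (-4)²*3 + 2*10 = 16*3 + 20 = 48 + 20 = 68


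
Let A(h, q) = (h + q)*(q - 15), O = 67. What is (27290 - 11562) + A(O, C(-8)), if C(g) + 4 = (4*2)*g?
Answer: 15811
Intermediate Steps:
C(g) = -4 + 8*g (C(g) = -4 + (4*2)*g = -4 + 8*g)
A(h, q) = (-15 + q)*(h + q) (A(h, q) = (h + q)*(-15 + q) = (-15 + q)*(h + q))
(27290 - 11562) + A(O, C(-8)) = (27290 - 11562) + ((-4 + 8*(-8))² - 15*67 - 15*(-4 + 8*(-8)) + 67*(-4 + 8*(-8))) = 15728 + ((-4 - 64)² - 1005 - 15*(-4 - 64) + 67*(-4 - 64)) = 15728 + ((-68)² - 1005 - 15*(-68) + 67*(-68)) = 15728 + (4624 - 1005 + 1020 - 4556) = 15728 + 83 = 15811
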